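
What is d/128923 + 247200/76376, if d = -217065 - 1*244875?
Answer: -426420480/1230827881 ≈ -0.34645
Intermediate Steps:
d = -461940 (d = -217065 - 244875 = -461940)
d/128923 + 247200/76376 = -461940/128923 + 247200/76376 = -461940*1/128923 + 247200*(1/76376) = -461940/128923 + 30900/9547 = -426420480/1230827881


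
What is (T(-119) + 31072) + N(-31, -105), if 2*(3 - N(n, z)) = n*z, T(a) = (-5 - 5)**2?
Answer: 59095/2 ≈ 29548.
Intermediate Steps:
T(a) = 100 (T(a) = (-10)**2 = 100)
N(n, z) = 3 - n*z/2
(T(-119) + 31072) + N(-31, -105) = (100 + 31072) + (3 - 1/2*(-31)*(-105)) = 31172 + (3 - 3255/2) = 31172 - 3249/2 = 59095/2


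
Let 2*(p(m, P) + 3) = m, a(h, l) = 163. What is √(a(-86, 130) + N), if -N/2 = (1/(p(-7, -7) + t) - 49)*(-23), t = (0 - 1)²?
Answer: I*√254023/11 ≈ 45.819*I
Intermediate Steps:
p(m, P) = -3 + m/2
t = 1 (t = (-1)² = 1)
N = -24886/11 (N = -2*(1/((-3 + (½)*(-7)) + 1) - 49)*(-23) = -2*(1/((-3 - 7/2) + 1) - 49)*(-23) = -2*(1/(-13/2 + 1) - 49)*(-23) = -2*(1/(-11/2) - 49)*(-23) = -2*(-2/11 - 49)*(-23) = -(-1082)*(-23)/11 = -2*12443/11 = -24886/11 ≈ -2262.4)
√(a(-86, 130) + N) = √(163 - 24886/11) = √(-23093/11) = I*√254023/11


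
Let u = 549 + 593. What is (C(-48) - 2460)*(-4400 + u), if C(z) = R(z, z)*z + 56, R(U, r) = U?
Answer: 325800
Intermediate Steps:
u = 1142
C(z) = 56 + z**2 (C(z) = z*z + 56 = z**2 + 56 = 56 + z**2)
(C(-48) - 2460)*(-4400 + u) = ((56 + (-48)**2) - 2460)*(-4400 + 1142) = ((56 + 2304) - 2460)*(-3258) = (2360 - 2460)*(-3258) = -100*(-3258) = 325800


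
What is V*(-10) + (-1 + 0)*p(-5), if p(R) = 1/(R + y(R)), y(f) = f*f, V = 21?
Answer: -4201/20 ≈ -210.05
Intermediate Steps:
y(f) = f²
p(R) = 1/(R + R²)
V*(-10) + (-1 + 0)*p(-5) = 21*(-10) + (-1 + 0)*(1/((-5)*(1 - 5))) = -210 - (-1)/(5*(-4)) = -210 - (-1)*(-1)/(5*4) = -210 - 1*1/20 = -210 - 1/20 = -4201/20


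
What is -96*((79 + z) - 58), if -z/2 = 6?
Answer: -864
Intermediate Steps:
z = -12 (z = -2*6 = -12)
-96*((79 + z) - 58) = -96*((79 - 12) - 58) = -96*(67 - 58) = -96*9 = -864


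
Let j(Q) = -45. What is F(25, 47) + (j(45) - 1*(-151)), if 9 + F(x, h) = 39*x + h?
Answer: 1119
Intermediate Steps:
F(x, h) = -9 + h + 39*x (F(x, h) = -9 + (39*x + h) = -9 + (h + 39*x) = -9 + h + 39*x)
F(25, 47) + (j(45) - 1*(-151)) = (-9 + 47 + 39*25) + (-45 - 1*(-151)) = (-9 + 47 + 975) + (-45 + 151) = 1013 + 106 = 1119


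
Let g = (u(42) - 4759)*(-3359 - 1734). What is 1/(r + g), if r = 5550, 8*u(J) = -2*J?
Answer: 2/48593227 ≈ 4.1158e-8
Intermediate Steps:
u(J) = -J/4 (u(J) = (-2*J)/8 = -J/4)
g = 48582127/2 (g = (-1/4*42 - 4759)*(-3359 - 1734) = (-21/2 - 4759)*(-5093) = -9539/2*(-5093) = 48582127/2 ≈ 2.4291e+7)
1/(r + g) = 1/(5550 + 48582127/2) = 1/(48593227/2) = 2/48593227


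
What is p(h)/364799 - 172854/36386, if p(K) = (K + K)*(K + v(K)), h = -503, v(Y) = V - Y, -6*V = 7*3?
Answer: -31464425620/6636788207 ≈ -4.7409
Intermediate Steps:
V = -7/2 (V = -7*3/6 = -1/6*21 = -7/2 ≈ -3.5000)
v(Y) = -7/2 - Y
p(K) = -7*K (p(K) = (K + K)*(K + (-7/2 - K)) = (2*K)*(-7/2) = -7*K)
p(h)/364799 - 172854/36386 = -7*(-503)/364799 - 172854/36386 = 3521*(1/364799) - 172854*1/36386 = 3521/364799 - 86427/18193 = -31464425620/6636788207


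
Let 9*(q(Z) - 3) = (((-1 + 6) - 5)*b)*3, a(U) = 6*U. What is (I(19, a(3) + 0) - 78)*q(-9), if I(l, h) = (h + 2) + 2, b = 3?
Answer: -168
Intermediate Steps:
q(Z) = 3 (q(Z) = 3 + ((((-1 + 6) - 5)*3)*3)/9 = 3 + (((5 - 5)*3)*3)/9 = 3 + ((0*3)*3)/9 = 3 + (0*3)/9 = 3 + (⅑)*0 = 3 + 0 = 3)
I(l, h) = 4 + h (I(l, h) = (2 + h) + 2 = 4 + h)
(I(19, a(3) + 0) - 78)*q(-9) = ((4 + (6*3 + 0)) - 78)*3 = ((4 + (18 + 0)) - 78)*3 = ((4 + 18) - 78)*3 = (22 - 78)*3 = -56*3 = -168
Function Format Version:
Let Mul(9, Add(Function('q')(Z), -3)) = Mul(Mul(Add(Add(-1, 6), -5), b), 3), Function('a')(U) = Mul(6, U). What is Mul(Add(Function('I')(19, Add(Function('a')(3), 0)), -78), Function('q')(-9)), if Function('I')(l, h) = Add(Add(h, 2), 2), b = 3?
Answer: -168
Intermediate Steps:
Function('q')(Z) = 3 (Function('q')(Z) = Add(3, Mul(Rational(1, 9), Mul(Mul(Add(Add(-1, 6), -5), 3), 3))) = Add(3, Mul(Rational(1, 9), Mul(Mul(Add(5, -5), 3), 3))) = Add(3, Mul(Rational(1, 9), Mul(Mul(0, 3), 3))) = Add(3, Mul(Rational(1, 9), Mul(0, 3))) = Add(3, Mul(Rational(1, 9), 0)) = Add(3, 0) = 3)
Function('I')(l, h) = Add(4, h) (Function('I')(l, h) = Add(Add(2, h), 2) = Add(4, h))
Mul(Add(Function('I')(19, Add(Function('a')(3), 0)), -78), Function('q')(-9)) = Mul(Add(Add(4, Add(Mul(6, 3), 0)), -78), 3) = Mul(Add(Add(4, Add(18, 0)), -78), 3) = Mul(Add(Add(4, 18), -78), 3) = Mul(Add(22, -78), 3) = Mul(-56, 3) = -168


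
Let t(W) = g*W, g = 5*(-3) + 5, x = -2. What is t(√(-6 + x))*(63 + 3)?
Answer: -1320*I*√2 ≈ -1866.8*I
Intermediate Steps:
g = -10 (g = -15 + 5 = -10)
t(W) = -10*W
t(√(-6 + x))*(63 + 3) = (-10*√(-6 - 2))*(63 + 3) = -20*I*√2*66 = -1320*I*√2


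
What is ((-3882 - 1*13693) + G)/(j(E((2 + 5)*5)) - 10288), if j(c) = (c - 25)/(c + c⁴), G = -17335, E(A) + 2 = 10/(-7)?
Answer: 11294921040/3328688929 ≈ 3.3932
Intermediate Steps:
E(A) = -24/7 (E(A) = -2 + 10/(-7) = -2 + 10*(-⅐) = -2 - 10/7 = -24/7)
j(c) = (-25 + c)/(c + c⁴)
((-3882 - 1*13693) + G)/(j(E((2 + 5)*5)) - 10288) = ((-3882 - 1*13693) - 17335)/((-25 - 24/7)/(-24/7 + (-24/7)⁴) - 10288) = ((-3882 - 13693) - 17335)/(-199/7/(-24/7 + 331776/2401) - 10288) = (-17575 - 17335)/(-199/7/(323544/2401) - 10288) = -34910/((2401/323544)*(-199/7) - 10288) = -34910/(-68257/323544 - 10288) = -34910/(-3328688929/323544) = -34910*(-323544/3328688929) = 11294921040/3328688929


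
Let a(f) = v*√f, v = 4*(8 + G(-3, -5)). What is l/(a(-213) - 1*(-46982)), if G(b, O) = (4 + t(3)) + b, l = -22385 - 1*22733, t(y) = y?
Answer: -529933469/551949769 + 541416*I*√213/551949769 ≈ -0.96011 + 0.014316*I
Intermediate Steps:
l = -45118 (l = -22385 - 22733 = -45118)
G(b, O) = 7 + b (G(b, O) = (4 + 3) + b = 7 + b)
v = 48 (v = 4*(8 + (7 - 3)) = 4*(8 + 4) = 4*12 = 48)
a(f) = 48*√f
l/(a(-213) - 1*(-46982)) = -45118/(48*√(-213) - 1*(-46982)) = -45118/(48*(I*√213) + 46982) = -45118/(48*I*√213 + 46982) = -45118/(46982 + 48*I*√213)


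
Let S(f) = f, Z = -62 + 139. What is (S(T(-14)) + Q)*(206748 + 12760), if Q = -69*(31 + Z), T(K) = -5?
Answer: -1636871156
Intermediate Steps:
Z = 77
Q = -7452 (Q = -69*(31 + 77) = -69*108 = -7452)
(S(T(-14)) + Q)*(206748 + 12760) = (-5 - 7452)*(206748 + 12760) = -7457*219508 = -1636871156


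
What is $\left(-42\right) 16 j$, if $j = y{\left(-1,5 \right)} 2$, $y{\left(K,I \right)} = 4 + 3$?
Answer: $-9408$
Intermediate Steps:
$y{\left(K,I \right)} = 7$
$j = 14$ ($j = 7 \cdot 2 = 14$)
$\left(-42\right) 16 j = \left(-42\right) 16 \cdot 14 = \left(-672\right) 14 = -9408$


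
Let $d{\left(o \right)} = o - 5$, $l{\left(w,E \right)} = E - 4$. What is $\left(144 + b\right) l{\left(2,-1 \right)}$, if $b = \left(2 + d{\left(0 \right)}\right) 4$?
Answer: $-660$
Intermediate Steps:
$l{\left(w,E \right)} = -4 + E$
$d{\left(o \right)} = -5 + o$
$b = -12$ ($b = \left(2 + \left(-5 + 0\right)\right) 4 = \left(2 - 5\right) 4 = \left(-3\right) 4 = -12$)
$\left(144 + b\right) l{\left(2,-1 \right)} = \left(144 - 12\right) \left(-4 - 1\right) = 132 \left(-5\right) = -660$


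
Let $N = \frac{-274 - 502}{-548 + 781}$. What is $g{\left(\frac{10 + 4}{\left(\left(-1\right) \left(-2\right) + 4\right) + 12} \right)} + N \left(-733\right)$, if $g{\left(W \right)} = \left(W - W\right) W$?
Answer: $\frac{568808}{233} \approx 2441.2$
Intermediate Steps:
$g{\left(W \right)} = 0$ ($g{\left(W \right)} = 0 W = 0$)
$N = - \frac{776}{233} \approx -3.3305$
$g{\left(\frac{10 + 4}{\left(\left(-1\right) \left(-2\right) + 4\right) + 12} \right)} + N \left(-733\right) = 0 - - \frac{568808}{233} = 0 + \frac{568808}{233} = \frac{568808}{233}$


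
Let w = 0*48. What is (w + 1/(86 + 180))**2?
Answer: 1/70756 ≈ 1.4133e-5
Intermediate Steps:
w = 0
(w + 1/(86 + 180))**2 = (0 + 1/(86 + 180))**2 = (0 + 1/266)**2 = (1/266)**2 = 1/70756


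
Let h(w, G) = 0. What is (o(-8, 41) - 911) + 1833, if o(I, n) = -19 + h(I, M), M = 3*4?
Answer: 903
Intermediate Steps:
M = 12
o(I, n) = -19 (o(I, n) = -19 + 0 = -19)
(o(-8, 41) - 911) + 1833 = (-19 - 911) + 1833 = -930 + 1833 = 903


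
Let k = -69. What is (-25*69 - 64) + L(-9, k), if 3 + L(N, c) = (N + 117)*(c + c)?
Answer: -16696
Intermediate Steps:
L(N, c) = -3 + 2*c*(117 + N) (L(N, c) = -3 + (N + 117)*(c + c) = -3 + (117 + N)*(2*c) = -3 + 2*c*(117 + N))
(-25*69 - 64) + L(-9, k) = (-25*69 - 64) + (-3 + 234*(-69) + 2*(-9)*(-69)) = (-1725 - 64) + (-3 - 16146 + 1242) = -1789 - 14907 = -16696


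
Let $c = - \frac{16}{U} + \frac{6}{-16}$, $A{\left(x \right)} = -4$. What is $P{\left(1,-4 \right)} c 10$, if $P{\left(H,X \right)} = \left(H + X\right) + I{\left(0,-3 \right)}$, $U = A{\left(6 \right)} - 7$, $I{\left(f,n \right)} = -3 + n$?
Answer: $- \frac{4275}{44} \approx -97.159$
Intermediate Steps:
$U = -11$ ($U = -4 - 7 = -11$)
$c = \frac{95}{88}$ ($c = - \frac{16}{-11} + \frac{6}{-16} = \left(-16\right) \left(- \frac{1}{11}\right) + 6 \left(- \frac{1}{16}\right) = \frac{16}{11} - \frac{3}{8} = \frac{95}{88} \approx 1.0795$)
$P{\left(H,X \right)} = -6 + H + X$ ($P{\left(H,X \right)} = \left(H + X\right) - 6 = -6 + H + X$)
$P{\left(1,-4 \right)} c 10 = \left(-6 + 1 - 4\right) \frac{95}{88} \cdot 10 = \left(-9\right) \frac{95}{88} \cdot 10 = \left(- \frac{855}{88}\right) 10 = - \frac{4275}{44}$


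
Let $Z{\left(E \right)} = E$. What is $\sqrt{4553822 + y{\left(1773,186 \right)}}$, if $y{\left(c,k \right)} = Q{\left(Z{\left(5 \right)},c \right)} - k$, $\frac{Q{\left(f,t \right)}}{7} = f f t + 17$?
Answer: $\sqrt{4864030} \approx 2205.5$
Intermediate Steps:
$Q{\left(f,t \right)} = 119 + 7 t f^{2}$ ($Q{\left(f,t \right)} = 7 \left(f f t + 17\right) = 7 \left(f^{2} t + 17\right) = 7 \left(t f^{2} + 17\right) = 7 \left(17 + t f^{2}\right) = 119 + 7 t f^{2}$)
$y{\left(c,k \right)} = 119 - k + 175 c$ ($y{\left(c,k \right)} = \left(119 + 7 c 5^{2}\right) - k = \left(119 + 7 c 25\right) - k = \left(119 + 175 c\right) - k = 119 - k + 175 c$)
$\sqrt{4553822 + y{\left(1773,186 \right)}} = \sqrt{4553822 + \left(119 - 186 + 175 \cdot 1773\right)} = \sqrt{4553822 + \left(119 - 186 + 310275\right)} = \sqrt{4553822 + 310208} = \sqrt{4864030}$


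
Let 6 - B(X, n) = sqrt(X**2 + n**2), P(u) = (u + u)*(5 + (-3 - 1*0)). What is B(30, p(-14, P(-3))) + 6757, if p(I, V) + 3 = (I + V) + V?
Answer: 6763 - sqrt(2581) ≈ 6712.2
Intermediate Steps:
P(u) = 4*u (P(u) = (2*u)*(5 + (-3 + 0)) = (2*u)*(5 - 3) = (2*u)*2 = 4*u)
p(I, V) = -3 + I + 2*V (p(I, V) = -3 + ((I + V) + V) = -3 + (I + 2*V) = -3 + I + 2*V)
B(X, n) = 6 - sqrt(X**2 + n**2)
B(30, p(-14, P(-3))) + 6757 = (6 - sqrt(30**2 + (-3 - 14 + 2*(4*(-3)))**2)) + 6757 = (6 - sqrt(900 + (-3 - 14 + 2*(-12))**2)) + 6757 = (6 - sqrt(900 + (-3 - 14 - 24)**2)) + 6757 = (6 - sqrt(900 + (-41)**2)) + 6757 = (6 - sqrt(900 + 1681)) + 6757 = (6 - sqrt(2581)) + 6757 = 6763 - sqrt(2581)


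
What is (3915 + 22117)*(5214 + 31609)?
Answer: 958576336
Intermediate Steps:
(3915 + 22117)*(5214 + 31609) = 26032*36823 = 958576336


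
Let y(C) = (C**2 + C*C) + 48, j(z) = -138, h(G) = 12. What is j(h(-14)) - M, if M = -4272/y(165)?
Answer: -1252742/9083 ≈ -137.92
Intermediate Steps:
y(C) = 48 + 2*C**2 (y(C) = (C**2 + C**2) + 48 = 2*C**2 + 48 = 48 + 2*C**2)
M = -712/9083 (M = -4272/(48 + 2*165**2) = -4272/(48 + 2*27225) = -4272/(48 + 54450) = -4272/54498 = -4272*1/54498 = -712/9083 ≈ -0.078388)
j(h(-14)) - M = -138 - 1*(-712/9083) = -138 + 712/9083 = -1252742/9083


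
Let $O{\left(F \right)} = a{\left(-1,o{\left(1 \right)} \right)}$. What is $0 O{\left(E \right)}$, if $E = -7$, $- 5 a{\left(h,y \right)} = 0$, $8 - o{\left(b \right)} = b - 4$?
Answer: $0$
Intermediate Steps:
$o{\left(b \right)} = 12 - b$ ($o{\left(b \right)} = 8 - \left(b - 4\right) = 8 - \left(-4 + b\right) = 12 - b$)
$a{\left(h,y \right)} = 0$ ($a{\left(h,y \right)} = \left(- \frac{1}{5}\right) 0 = 0$)
$O{\left(F \right)} = 0$
$0 O{\left(E \right)} = 0 \cdot 0 = 0$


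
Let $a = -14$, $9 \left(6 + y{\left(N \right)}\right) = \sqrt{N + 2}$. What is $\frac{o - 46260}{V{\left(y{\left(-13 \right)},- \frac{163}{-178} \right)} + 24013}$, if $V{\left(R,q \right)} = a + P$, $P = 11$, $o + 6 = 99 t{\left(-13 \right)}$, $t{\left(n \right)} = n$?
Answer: $- \frac{47553}{24010} \approx -1.9805$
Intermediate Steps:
$y{\left(N \right)} = -6 + \frac{\sqrt{2 + N}}{9}$ ($y{\left(N \right)} = -6 + \frac{\sqrt{N + 2}}{9} = -6 + \frac{\sqrt{2 + N}}{9}$)
$o = -1293$ ($o = -6 + 99 \left(-13\right) = -6 - 1287 = -1293$)
$V{\left(R,q \right)} = -3$ ($V{\left(R,q \right)} = -14 + 11 = -3$)
$\frac{o - 46260}{V{\left(y{\left(-13 \right)},- \frac{163}{-178} \right)} + 24013} = \frac{-1293 - 46260}{-3 + 24013} = - \frac{47553}{24010}$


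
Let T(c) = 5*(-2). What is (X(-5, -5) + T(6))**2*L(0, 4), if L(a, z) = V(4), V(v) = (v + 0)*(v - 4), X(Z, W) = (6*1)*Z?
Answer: 0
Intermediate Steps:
X(Z, W) = 6*Z
T(c) = -10
V(v) = v*(-4 + v)
L(a, z) = 0 (L(a, z) = 4*(-4 + 4) = 4*0 = 0)
(X(-5, -5) + T(6))**2*L(0, 4) = (6*(-5) - 10)**2*0 = (-30 - 10)**2*0 = (-40)**2*0 = 1600*0 = 0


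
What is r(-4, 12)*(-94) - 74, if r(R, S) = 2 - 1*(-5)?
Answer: -732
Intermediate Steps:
r(R, S) = 7 (r(R, S) = 2 + 5 = 7)
r(-4, 12)*(-94) - 74 = 7*(-94) - 74 = -658 - 74 = -732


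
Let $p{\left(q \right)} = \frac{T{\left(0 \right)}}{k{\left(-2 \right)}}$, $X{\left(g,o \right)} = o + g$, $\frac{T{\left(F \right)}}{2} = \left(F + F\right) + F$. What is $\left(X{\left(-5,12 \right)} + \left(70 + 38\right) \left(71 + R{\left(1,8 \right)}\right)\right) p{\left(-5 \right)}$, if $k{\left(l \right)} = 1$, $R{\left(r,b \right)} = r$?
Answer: $0$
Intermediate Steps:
$T{\left(F \right)} = 6 F$ ($T{\left(F \right)} = 2 \left(\left(F + F\right) + F\right) = 2 \left(2 F + F\right) = 2 \cdot 3 F = 6 F$)
$X{\left(g,o \right)} = g + o$
$p{\left(q \right)} = 0$ ($p{\left(q \right)} = \frac{6 \cdot 0}{1} = 0 \cdot 1 = 0$)
$\left(X{\left(-5,12 \right)} + \left(70 + 38\right) \left(71 + R{\left(1,8 \right)}\right)\right) p{\left(-5 \right)} = \left(\left(-5 + 12\right) + \left(70 + 38\right) \left(71 + 1\right)\right) 0 = \left(7 + 108 \cdot 72\right) 0 = \left(7 + 7776\right) 0 = 7783 \cdot 0 = 0$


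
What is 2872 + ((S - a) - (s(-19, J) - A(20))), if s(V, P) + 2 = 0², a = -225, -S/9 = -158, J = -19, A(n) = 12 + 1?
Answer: 4534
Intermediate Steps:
A(n) = 13
S = 1422 (S = -9*(-158) = 1422)
s(V, P) = -2 (s(V, P) = -2 + 0² = -2 + 0 = -2)
2872 + ((S - a) - (s(-19, J) - A(20))) = 2872 + ((1422 - 1*(-225)) - (-2 - 1*13)) = 2872 + ((1422 + 225) - (-2 - 13)) = 2872 + (1647 - 1*(-15)) = 2872 + (1647 + 15) = 2872 + 1662 = 4534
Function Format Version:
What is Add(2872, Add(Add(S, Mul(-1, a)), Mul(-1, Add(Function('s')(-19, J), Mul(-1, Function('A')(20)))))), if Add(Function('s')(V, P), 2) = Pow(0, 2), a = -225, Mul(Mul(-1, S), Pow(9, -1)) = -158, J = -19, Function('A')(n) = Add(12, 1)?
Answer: 4534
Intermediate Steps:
Function('A')(n) = 13
S = 1422 (S = Mul(-9, -158) = 1422)
Function('s')(V, P) = -2 (Function('s')(V, P) = Add(-2, Pow(0, 2)) = Add(-2, 0) = -2)
Add(2872, Add(Add(S, Mul(-1, a)), Mul(-1, Add(Function('s')(-19, J), Mul(-1, Function('A')(20)))))) = Add(2872, Add(Add(1422, Mul(-1, -225)), Mul(-1, Add(-2, Mul(-1, 13))))) = Add(2872, Add(Add(1422, 225), Mul(-1, Add(-2, -13)))) = Add(2872, Add(1647, Mul(-1, -15))) = Add(2872, Add(1647, 15)) = Add(2872, 1662) = 4534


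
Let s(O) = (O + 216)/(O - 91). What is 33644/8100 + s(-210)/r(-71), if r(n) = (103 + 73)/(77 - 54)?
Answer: 222650843/53638200 ≈ 4.1510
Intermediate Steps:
s(O) = (216 + O)/(-91 + O)
r(n) = 176/23
33644/8100 + s(-210)/r(-71) = 33644/8100 + ((216 - 210)/(-91 - 210))/(176/23) = 33644*(1/8100) + (6/(-301))*(23/176) = 8411/2025 - 1/301*6*(23/176) = 8411/2025 - 6/301*23/176 = 8411/2025 - 69/26488 = 222650843/53638200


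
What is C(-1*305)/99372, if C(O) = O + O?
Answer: -305/49686 ≈ -0.0061385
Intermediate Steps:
C(O) = 2*O
C(-1*305)/99372 = (2*(-1*305))/99372 = (2*(-305))*(1/99372) = -610*1/99372 = -305/49686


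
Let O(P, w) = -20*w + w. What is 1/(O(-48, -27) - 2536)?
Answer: -1/2023 ≈ -0.00049432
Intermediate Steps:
O(P, w) = -19*w
1/(O(-48, -27) - 2536) = 1/(-19*(-27) - 2536) = 1/(513 - 2536) = 1/(-2023) = -1/2023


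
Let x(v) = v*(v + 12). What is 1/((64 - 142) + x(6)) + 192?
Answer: 5761/30 ≈ 192.03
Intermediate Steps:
x(v) = v*(12 + v)
1/((64 - 142) + x(6)) + 192 = 1/((64 - 142) + 6*(12 + 6)) + 192 = 1/(-78 + 6*18) + 192 = 1/(-78 + 108) + 192 = 1/30 + 192 = 5761/30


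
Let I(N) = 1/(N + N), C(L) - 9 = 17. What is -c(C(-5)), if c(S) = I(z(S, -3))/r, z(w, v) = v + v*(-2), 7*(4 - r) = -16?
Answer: -7/264 ≈ -0.026515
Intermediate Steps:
r = 44/7 (r = 4 - ⅐*(-16) = 4 + 16/7 = 44/7 ≈ 6.2857)
C(L) = 26 (C(L) = 9 + 17 = 26)
z(w, v) = -v (z(w, v) = v - 2*v = -v)
I(N) = 1/(2*N)
c(S) = 7/264 (c(S) = (1/(2*((-1*(-3)))))/(44/7) = ((½)/3)*(7/44) = ((½)*(⅓))*(7/44) = (⅙)*(7/44) = 7/264)
-c(C(-5)) = -1*7/264 = -7/264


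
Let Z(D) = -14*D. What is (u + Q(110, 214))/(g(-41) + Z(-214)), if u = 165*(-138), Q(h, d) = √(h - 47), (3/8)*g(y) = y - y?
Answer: -11385/1498 + 3*√7/2996 ≈ -7.5975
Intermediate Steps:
g(y) = 0 (g(y) = 8*(y - y)/3 = (8/3)*0 = 0)
Q(h, d) = √(-47 + h)
u = -22770
(u + Q(110, 214))/(g(-41) + Z(-214)) = (-22770 + √(-47 + 110))/(0 - 14*(-214)) = (-22770 + √63)/(0 + 2996) = (-22770 + 3*√7)/2996 = (-22770 + 3*√7)*(1/2996) = -11385/1498 + 3*√7/2996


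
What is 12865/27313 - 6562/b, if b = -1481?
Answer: 198280971/40450553 ≈ 4.9018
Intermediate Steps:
12865/27313 - 6562/b = 12865/27313 - 6562/(-1481) = 12865*(1/27313) - 6562*(-1/1481) = 12865/27313 + 6562/1481 = 198280971/40450553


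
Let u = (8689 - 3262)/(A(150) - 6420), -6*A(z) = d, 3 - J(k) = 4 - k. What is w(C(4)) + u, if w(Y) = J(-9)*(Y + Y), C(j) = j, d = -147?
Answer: -1034134/12791 ≈ -80.849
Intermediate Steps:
J(k) = -1 + k (J(k) = 3 - (4 - k) = 3 + (-4 + k) = -1 + k)
A(z) = 49/2 (A(z) = -⅙*(-147) = 49/2)
w(Y) = -20*Y (w(Y) = (-1 - 9)*(Y + Y) = -20*Y)
u = -10854/12791 (u = (8689 - 3262)/(49/2 - 6420) = 5427/(-12791/2) = 5427*(-2/12791) = -10854/12791 ≈ -0.84857)
w(C(4)) + u = -20*4 - 10854/12791 = -80 - 10854/12791 = -1034134/12791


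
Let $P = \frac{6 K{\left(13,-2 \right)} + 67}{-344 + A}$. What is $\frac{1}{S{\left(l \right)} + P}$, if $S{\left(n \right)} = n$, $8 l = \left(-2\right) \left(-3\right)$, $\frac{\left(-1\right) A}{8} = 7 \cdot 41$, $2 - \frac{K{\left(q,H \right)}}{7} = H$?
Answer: $\frac{528}{349} \approx 1.5129$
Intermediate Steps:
$K{\left(q,H \right)} = 14 - 7 H$
$A = -2296$ ($A = - 8 \cdot 7 \cdot 41 = \left(-8\right) 287 = -2296$)
$l = \frac{3}{4}$ ($l = \frac{\left(-2\right) \left(-3\right)}{8} = \frac{1}{8} \cdot 6 = \frac{3}{4} \approx 0.75$)
$P = - \frac{47}{528}$ ($P = \frac{6 \left(14 - -14\right) + 67}{-344 - 2296} = \frac{6 \left(14 + 14\right) + 67}{-2640} = \left(6 \cdot 28 + 67\right) \left(- \frac{1}{2640}\right) = \left(168 + 67\right) \left(- \frac{1}{2640}\right) = 235 \left(- \frac{1}{2640}\right) = - \frac{47}{528} \approx -0.089015$)
$\frac{1}{S{\left(l \right)} + P} = \frac{1}{\frac{3}{4} - \frac{47}{528}} = \frac{1}{\frac{349}{528}} = \frac{528}{349}$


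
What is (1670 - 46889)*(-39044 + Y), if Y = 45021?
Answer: -270273963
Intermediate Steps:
(1670 - 46889)*(-39044 + Y) = (1670 - 46889)*(-39044 + 45021) = -45219*5977 = -270273963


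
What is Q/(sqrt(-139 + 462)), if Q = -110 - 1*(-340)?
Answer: 230*sqrt(323)/323 ≈ 12.798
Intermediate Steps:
Q = 230 (Q = -110 + 340 = 230)
Q/(sqrt(-139 + 462)) = 230/(sqrt(-139 + 462)) = 230/(sqrt(323)) = 230*(sqrt(323)/323) = 230*sqrt(323)/323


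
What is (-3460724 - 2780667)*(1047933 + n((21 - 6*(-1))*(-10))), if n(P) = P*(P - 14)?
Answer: -7019149456683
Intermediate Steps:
n(P) = P*(-14 + P)
(-3460724 - 2780667)*(1047933 + n((21 - 6*(-1))*(-10))) = (-3460724 - 2780667)*(1047933 + ((21 - 6*(-1))*(-10))*(-14 + (21 - 6*(-1))*(-10))) = -6241391*(1047933 + ((21 + 6)*(-10))*(-14 + (21 + 6)*(-10))) = -6241391*(1047933 + (27*(-10))*(-14 + 27*(-10))) = -6241391*(1047933 - 270*(-14 - 270)) = -6241391*(1047933 - 270*(-284)) = -6241391*(1047933 + 76680) = -6241391*1124613 = -7019149456683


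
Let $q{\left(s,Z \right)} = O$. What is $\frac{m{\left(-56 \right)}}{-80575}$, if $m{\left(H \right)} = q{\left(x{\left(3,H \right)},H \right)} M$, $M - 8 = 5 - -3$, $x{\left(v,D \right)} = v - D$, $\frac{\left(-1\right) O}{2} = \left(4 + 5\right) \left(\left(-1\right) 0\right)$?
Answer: $0$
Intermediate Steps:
$O = 0$ ($O = - 2 \left(4 + 5\right) \left(\left(-1\right) 0\right) = - 2 \cdot 9 \cdot 0 = \left(-2\right) 0 = 0$)
$q{\left(s,Z \right)} = 0$
$M = 16$ ($M = 8 + \left(5 - -3\right) = 8 + \left(5 + 3\right) = 8 + 8 = 16$)
$m{\left(H \right)} = 0$ ($m{\left(H \right)} = 0 \cdot 16 = 0$)
$\frac{m{\left(-56 \right)}}{-80575} = \frac{0}{-80575} = 0 \left(- \frac{1}{80575}\right) = 0$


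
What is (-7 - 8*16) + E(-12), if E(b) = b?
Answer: -147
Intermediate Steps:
(-7 - 8*16) + E(-12) = (-7 - 8*16) - 12 = (-7 - 128) - 12 = -135 - 12 = -147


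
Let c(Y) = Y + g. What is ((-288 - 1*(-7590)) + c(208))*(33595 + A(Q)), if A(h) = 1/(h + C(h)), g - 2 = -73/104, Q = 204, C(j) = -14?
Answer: 997255972985/3952 ≈ 2.5234e+8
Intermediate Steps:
g = 135/104 (g = 2 - 73/104 = 135/104 ≈ 1.2981)
A(h) = 1/(-14 + h) (A(h) = 1/(h - 14) = 1/(-14 + h))
c(Y) = 135/104 + Y (c(Y) = Y + 135/104 = 135/104 + Y)
((-288 - 1*(-7590)) + c(208))*(33595 + A(Q)) = ((-288 - 1*(-7590)) + (135/104 + 208))*(33595 + 1/(-14 + 204)) = ((-288 + 7590) + 21767/104)*(33595 + 1/190) = (7302 + 21767/104)*(33595 + 1/190) = (781175/104)*(6383051/190) = 997255972985/3952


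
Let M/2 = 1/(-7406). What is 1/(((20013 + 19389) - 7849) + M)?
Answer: 3703/116840758 ≈ 3.1693e-5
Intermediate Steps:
M = -1/3703 (M = 2/(-7406) = 2*(-1/7406) = -1/3703 ≈ -0.00027005)
1/(((20013 + 19389) - 7849) + M) = 1/(((20013 + 19389) - 7849) - 1/3703) = 1/((39402 - 7849) - 1/3703) = 1/(31553 - 1/3703) = 1/(116840758/3703) = 3703/116840758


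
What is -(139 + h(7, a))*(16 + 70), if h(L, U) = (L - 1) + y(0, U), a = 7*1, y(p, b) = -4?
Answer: -12126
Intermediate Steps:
a = 7
h(L, U) = -5 + L (h(L, U) = (L - 1) - 4 = (-1 + L) - 4 = -5 + L)
-(139 + h(7, a))*(16 + 70) = -(139 + (-5 + 7))*(16 + 70) = -(139 + 2)*86 = -141*86 = -1*12126 = -12126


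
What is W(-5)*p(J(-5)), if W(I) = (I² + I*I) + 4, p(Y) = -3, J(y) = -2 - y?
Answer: -162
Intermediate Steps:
W(I) = 4 + 2*I² (W(I) = (I² + I²) + 4 = 2*I² + 4 = 4 + 2*I²)
W(-5)*p(J(-5)) = (4 + 2*(-5)²)*(-3) = (4 + 2*25)*(-3) = (4 + 50)*(-3) = 54*(-3) = -162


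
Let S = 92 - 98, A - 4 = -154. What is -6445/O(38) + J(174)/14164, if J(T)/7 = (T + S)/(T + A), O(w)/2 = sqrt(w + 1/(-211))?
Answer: 49/14164 - 6445*sqrt(1691587)/16034 ≈ -522.79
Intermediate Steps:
A = -150 (A = 4 - 154 = -150)
O(w) = 2*sqrt(-1/211 + w) (O(w) = 2*sqrt(w + 1/(-211)) = 2*sqrt(w - 1/211) = 2*sqrt(-1/211 + w))
S = -6
J(T) = 7*(-6 + T)/(-150 + T) (J(T) = 7*((T - 6)/(T - 150)) = 7*((-6 + T)/(-150 + T)) = 7*(-6 + T)/(-150 + T))
-6445/O(38) + J(174)/14164 = -6445*211/(2*sqrt(-211 + 44521*38)) + (7*(-6 + 174)/(-150 + 174))/14164 = -6445*211/(2*sqrt(-211 + 1691798)) + (7*168/24)*(1/14164) = -6445*sqrt(1691587)/16034 + (7*(1/24)*168)*(1/14164) = -6445*sqrt(1691587)/16034 + 49*(1/14164) = -6445*sqrt(1691587)/16034 + 49/14164 = 49/14164 - 6445*sqrt(1691587)/16034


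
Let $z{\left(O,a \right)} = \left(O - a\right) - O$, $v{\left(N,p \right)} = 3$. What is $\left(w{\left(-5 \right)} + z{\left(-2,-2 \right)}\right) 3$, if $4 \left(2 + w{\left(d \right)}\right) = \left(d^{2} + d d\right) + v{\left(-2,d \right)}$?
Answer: $\frac{159}{4} \approx 39.75$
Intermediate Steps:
$w{\left(d \right)} = - \frac{5}{4} + \frac{d^{2}}{2}$ ($w{\left(d \right)} = -2 + \frac{\left(d^{2} + d d\right) + 3}{4} = -2 + \frac{\left(d^{2} + d^{2}\right) + 3}{4} = -2 + \frac{2 d^{2} + 3}{4} = -2 + \frac{3 + 2 d^{2}}{4} = -2 + \left(\frac{3}{4} + \frac{d^{2}}{2}\right) = - \frac{5}{4} + \frac{d^{2}}{2}$)
$z{\left(O,a \right)} = - a$
$\left(w{\left(-5 \right)} + z{\left(-2,-2 \right)}\right) 3 = \left(\left(- \frac{5}{4} + \frac{\left(-5\right)^{2}}{2}\right) - -2\right) 3 = \left(\left(- \frac{5}{4} + \frac{1}{2} \cdot 25\right) + 2\right) 3 = \left(\left(- \frac{5}{4} + \frac{25}{2}\right) + 2\right) 3 = \left(\frac{45}{4} + 2\right) 3 = \frac{53}{4} \cdot 3 = \frac{159}{4}$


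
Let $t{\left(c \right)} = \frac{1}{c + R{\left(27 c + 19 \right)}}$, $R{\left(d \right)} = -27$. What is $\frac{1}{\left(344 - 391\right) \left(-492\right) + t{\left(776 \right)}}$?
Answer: $\frac{749}{17319877} \approx 4.3245 \cdot 10^{-5}$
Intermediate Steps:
$t{\left(c \right)} = \frac{1}{-27 + c}$ ($t{\left(c \right)} = \frac{1}{c - 27} = \frac{1}{-27 + c}$)
$\frac{1}{\left(344 - 391\right) \left(-492\right) + t{\left(776 \right)}} = \frac{1}{\left(344 - 391\right) \left(-492\right) + \frac{1}{-27 + 776}} = \frac{1}{\left(-47\right) \left(-492\right) + \frac{1}{749}} = \frac{1}{23124 + \frac{1}{749}} = \frac{1}{\frac{17319877}{749}} = \frac{749}{17319877}$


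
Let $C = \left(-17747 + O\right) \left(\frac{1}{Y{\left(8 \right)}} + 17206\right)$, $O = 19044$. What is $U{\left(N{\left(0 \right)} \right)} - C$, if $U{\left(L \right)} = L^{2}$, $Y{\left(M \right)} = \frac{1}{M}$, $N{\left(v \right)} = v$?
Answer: $-22326558$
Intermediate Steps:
$C = 22326558$ ($C = \left(-17747 + 19044\right) \left(\frac{1}{\frac{1}{8}} + 17206\right) = 1297 \left(\frac{1}{\frac{1}{8}} + 17206\right) = 1297 \left(8 + 17206\right) = 1297 \cdot 17214 = 22326558$)
$U{\left(N{\left(0 \right)} \right)} - C = 0^{2} - 22326558 = 0 - 22326558 = -22326558$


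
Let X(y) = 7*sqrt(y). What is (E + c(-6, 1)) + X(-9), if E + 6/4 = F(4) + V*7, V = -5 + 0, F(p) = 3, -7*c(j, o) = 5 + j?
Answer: -467/14 + 21*I ≈ -33.357 + 21.0*I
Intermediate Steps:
c(j, o) = -5/7 - j/7 (c(j, o) = -(5 + j)/7 = -5/7 - j/7)
V = -5
E = -67/2 (E = -3/2 + (3 - 5*7) = -3/2 + (3 - 35) = -3/2 - 32 = -67/2 ≈ -33.500)
(E + c(-6, 1)) + X(-9) = (-67/2 + (-5/7 - 1/7*(-6))) + 7*sqrt(-9) = (-67/2 + (-5/7 + 6/7)) + 7*(3*I) = (-67/2 + 1/7) + 21*I = -467/14 + 21*I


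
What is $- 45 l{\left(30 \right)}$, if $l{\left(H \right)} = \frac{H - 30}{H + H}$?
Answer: $0$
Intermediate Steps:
$l{\left(H \right)} = \frac{-30 + H}{2 H}$
$- 45 l{\left(30 \right)} = - 45 \frac{-30 + 30}{2 \cdot 30} = - 45 \cdot \frac{1}{2} \cdot \frac{1}{30} \cdot 0 = \left(-45\right) 0 = 0$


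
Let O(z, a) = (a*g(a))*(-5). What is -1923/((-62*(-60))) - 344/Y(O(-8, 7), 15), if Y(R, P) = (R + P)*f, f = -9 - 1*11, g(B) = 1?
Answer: -8537/6200 ≈ -1.3769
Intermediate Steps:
f = -20 (f = -9 - 11 = -20)
O(z, a) = -5*a (O(z, a) = (a*1)*(-5) = a*(-5) = -5*a)
Y(R, P) = -20*P - 20*R (Y(R, P) = (R + P)*(-20) = (P + R)*(-20) = -20*P - 20*R)
-1923/((-62*(-60))) - 344/Y(O(-8, 7), 15) = -1923/((-62*(-60))) - 344/(-20*15 - (-100)*7) = -1923/3720 - 344/(-300 - 20*(-35)) = -1923*1/3720 - 344/(-300 + 700) = -641/1240 - 344/400 = -641/1240 - 344*1/400 = -641/1240 - 43/50 = -8537/6200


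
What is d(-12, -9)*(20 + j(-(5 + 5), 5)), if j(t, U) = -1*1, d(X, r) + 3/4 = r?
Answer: -741/4 ≈ -185.25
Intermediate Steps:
d(X, r) = -¾ + r
j(t, U) = -1
d(-12, -9)*(20 + j(-(5 + 5), 5)) = (-¾ - 9)*(20 - 1) = -39/4*19 = -741/4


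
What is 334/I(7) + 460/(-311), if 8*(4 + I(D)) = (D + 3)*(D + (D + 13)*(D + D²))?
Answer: -2169244/1747509 ≈ -1.2413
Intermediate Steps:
I(D) = -4 + (3 + D)*(D + (13 + D)*(D + D²))/8 (I(D) = -4 + ((D + 3)*(D + (D + 13)*(D + D²)))/8 = -4 + ((3 + D)*(D + (13 + D)*(D + D²)))/8 = -4 + (3 + D)*(D + (13 + D)*(D + D²))/8)
334/I(7) + 460/(-311) = 334/(-4 + 7*7² + (⅛)*7⁴ + (17/8)*7³ + (21/4)*7) + 460/(-311) = 334/(-4 + 7*49 + (⅛)*2401 + (17/8)*343 + 147/4) + 460*(-1/311) = 334/(-4 + 343 + 2401/8 + 5831/8 + 147/4) - 460/311 = 334/(5619/4) - 460/311 = 334*(4/5619) - 460/311 = 1336/5619 - 460/311 = -2169244/1747509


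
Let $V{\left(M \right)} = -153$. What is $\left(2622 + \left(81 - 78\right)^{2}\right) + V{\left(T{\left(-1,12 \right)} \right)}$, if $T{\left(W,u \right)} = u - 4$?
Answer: $2478$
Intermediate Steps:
$T{\left(W,u \right)} = -4 + u$
$\left(2622 + \left(81 - 78\right)^{2}\right) + V{\left(T{\left(-1,12 \right)} \right)} = \left(2622 + \left(81 - 78\right)^{2}\right) - 153 = \left(2622 + 3^{2}\right) - 153 = \left(2622 + 9\right) - 153 = 2631 - 153 = 2478$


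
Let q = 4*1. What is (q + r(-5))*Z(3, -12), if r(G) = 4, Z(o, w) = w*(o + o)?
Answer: -576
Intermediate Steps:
Z(o, w) = 2*o*w (Z(o, w) = w*(2*o) = 2*o*w)
q = 4
(q + r(-5))*Z(3, -12) = (4 + 4)*(2*3*(-12)) = 8*(-72) = -576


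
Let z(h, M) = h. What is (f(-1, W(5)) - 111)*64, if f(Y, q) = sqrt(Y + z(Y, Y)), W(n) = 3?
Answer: -7104 + 64*I*sqrt(2) ≈ -7104.0 + 90.51*I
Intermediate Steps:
f(Y, q) = sqrt(2)*sqrt(Y) (f(Y, q) = sqrt(Y + Y) = sqrt(2*Y) = sqrt(2)*sqrt(Y))
(f(-1, W(5)) - 111)*64 = (sqrt(2)*sqrt(-1) - 111)*64 = (sqrt(2)*I - 111)*64 = (I*sqrt(2) - 111)*64 = (-111 + I*sqrt(2))*64 = -7104 + 64*I*sqrt(2)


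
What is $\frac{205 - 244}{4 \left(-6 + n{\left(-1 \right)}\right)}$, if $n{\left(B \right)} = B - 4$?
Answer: $\frac{39}{44} \approx 0.88636$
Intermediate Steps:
$n{\left(B \right)} = -4 + B$
$\frac{205 - 244}{4 \left(-6 + n{\left(-1 \right)}\right)} = \frac{205 - 244}{4 \left(-6 - 5\right)} = - \frac{39}{4 \left(-11\right)} = - \frac{39}{-44} = \left(-39\right) \left(- \frac{1}{44}\right) = \frac{39}{44}$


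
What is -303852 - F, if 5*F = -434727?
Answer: -1084533/5 ≈ -2.1691e+5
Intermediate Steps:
F = -434727/5 (F = (⅕)*(-434727) = -434727/5 ≈ -86945.)
-303852 - F = -303852 - 1*(-434727/5) = -303852 + 434727/5 = -1084533/5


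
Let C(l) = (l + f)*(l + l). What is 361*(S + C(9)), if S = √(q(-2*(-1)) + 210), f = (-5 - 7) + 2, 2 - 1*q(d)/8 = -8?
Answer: -6498 + 361*√290 ≈ -350.39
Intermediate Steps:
q(d) = 80 (q(d) = 16 - 8*(-8) = 16 + 64 = 80)
f = -10 (f = -12 + 2 = -10)
S = √290 (S = √(80 + 210) = √290 ≈ 17.029)
C(l) = 2*l*(-10 + l) (C(l) = (l - 10)*(l + l) = (-10 + l)*(2*l) = 2*l*(-10 + l))
361*(S + C(9)) = 361*(√290 + 2*9*(-10 + 9)) = 361*(√290 + 2*9*(-1)) = 361*(√290 - 18) = 361*(-18 + √290) = -6498 + 361*√290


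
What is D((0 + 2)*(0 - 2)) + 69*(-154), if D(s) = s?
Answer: -10630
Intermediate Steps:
D((0 + 2)*(0 - 2)) + 69*(-154) = (0 + 2)*(0 - 2) + 69*(-154) = 2*(-2) - 10626 = -4 - 10626 = -10630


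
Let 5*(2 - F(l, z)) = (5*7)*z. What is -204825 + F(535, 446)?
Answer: -207945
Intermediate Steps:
F(l, z) = 2 - 7*z (F(l, z) = 2 - 5*7*z/5 = 2 - 7*z)
-204825 + F(535, 446) = -204825 + (2 - 7*446) = -204825 + (2 - 3122) = -204825 - 3120 = -207945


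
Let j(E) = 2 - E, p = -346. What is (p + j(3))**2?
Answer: 120409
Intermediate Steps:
(p + j(3))**2 = (-346 + (2 - 1*3))**2 = (-346 + (2 - 3))**2 = (-346 - 1)**2 = (-347)**2 = 120409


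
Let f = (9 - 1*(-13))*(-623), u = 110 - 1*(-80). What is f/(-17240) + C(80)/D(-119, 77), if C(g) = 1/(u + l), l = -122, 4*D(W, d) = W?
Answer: 13854999/17438260 ≈ 0.79452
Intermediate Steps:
D(W, d) = W/4
u = 190 (u = 110 + 80 = 190)
f = -13706 (f = (9 + 13)*(-623) = 22*(-623) = -13706)
C(g) = 1/68 (C(g) = 1/(190 - 122) = 1/68)
f/(-17240) + C(80)/D(-119, 77) = -13706/(-17240) + 1/(68*(((1/4)*(-119)))) = -13706*(-1/17240) + 1/(68*(-119/4)) = 6853/8620 + (1/68)*(-4/119) = 6853/8620 - 1/2023 = 13854999/17438260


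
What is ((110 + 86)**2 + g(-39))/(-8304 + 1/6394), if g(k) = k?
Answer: -245382538/53095775 ≈ -4.6215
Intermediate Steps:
((110 + 86)**2 + g(-39))/(-8304 + 1/6394) = ((110 + 86)**2 - 39)/(-8304 + 1/6394) = (196**2 - 39)/(-8304 + 1/6394) = (38416 - 39)/(-53095775/6394) = 38377*(-6394/53095775) = -245382538/53095775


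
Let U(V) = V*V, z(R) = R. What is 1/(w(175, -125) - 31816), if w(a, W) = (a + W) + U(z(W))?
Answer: -1/16141 ≈ -6.1954e-5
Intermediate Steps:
U(V) = V²
w(a, W) = W + a + W² (w(a, W) = (a + W) + W² = (W + a) + W² = W + a + W²)
1/(w(175, -125) - 31816) = 1/((-125 + 175 + (-125)²) - 31816) = 1/((-125 + 175 + 15625) - 31816) = 1/(15675 - 31816) = 1/(-16141) = -1/16141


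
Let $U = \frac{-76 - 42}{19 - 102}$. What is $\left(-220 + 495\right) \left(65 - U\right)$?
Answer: $\frac{1451175}{83} \approx 17484.0$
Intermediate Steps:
$U = \frac{118}{83}$ ($U = - \frac{118}{-83} = \left(-118\right) \left(- \frac{1}{83}\right) = \frac{118}{83} \approx 1.4217$)
$\left(-220 + 495\right) \left(65 - U\right) = \left(-220 + 495\right) \left(65 - \frac{118}{83}\right) = 275 \left(65 - \frac{118}{83}\right) = 275 \cdot \frac{5277}{83} = \frac{1451175}{83}$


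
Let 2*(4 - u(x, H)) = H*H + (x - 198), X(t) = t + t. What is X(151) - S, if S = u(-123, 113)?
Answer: 6522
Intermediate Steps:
X(t) = 2*t
u(x, H) = 103 - x/2 - H**2/2 (u(x, H) = 4 - (H*H + (x - 198))/2 = 4 - (H**2 + (-198 + x))/2 = 4 - (-198 + x + H**2)/2 = 4 + (99 - x/2 - H**2/2) = 103 - x/2 - H**2/2)
S = -6220 (S = 103 - 1/2*(-123) - 1/2*113**2 = 103 + 123/2 - 1/2*12769 = 103 + 123/2 - 12769/2 = -6220)
X(151) - S = 2*151 - 1*(-6220) = 302 + 6220 = 6522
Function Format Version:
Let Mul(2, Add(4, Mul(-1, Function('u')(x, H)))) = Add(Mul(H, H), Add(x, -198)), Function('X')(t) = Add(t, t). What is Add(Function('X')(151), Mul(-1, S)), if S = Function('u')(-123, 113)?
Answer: 6522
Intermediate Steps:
Function('X')(t) = Mul(2, t)
Function('u')(x, H) = Add(103, Mul(Rational(-1, 2), x), Mul(Rational(-1, 2), Pow(H, 2))) (Function('u')(x, H) = Add(4, Mul(Rational(-1, 2), Add(Mul(H, H), Add(x, -198)))) = Add(4, Mul(Rational(-1, 2), Add(Pow(H, 2), Add(-198, x)))) = Add(4, Mul(Rational(-1, 2), Add(-198, x, Pow(H, 2)))) = Add(4, Add(99, Mul(Rational(-1, 2), x), Mul(Rational(-1, 2), Pow(H, 2)))) = Add(103, Mul(Rational(-1, 2), x), Mul(Rational(-1, 2), Pow(H, 2))))
S = -6220 (S = Add(103, Mul(Rational(-1, 2), -123), Mul(Rational(-1, 2), Pow(113, 2))) = Add(103, Rational(123, 2), Mul(Rational(-1, 2), 12769)) = Add(103, Rational(123, 2), Rational(-12769, 2)) = -6220)
Add(Function('X')(151), Mul(-1, S)) = Add(Mul(2, 151), Mul(-1, -6220)) = Add(302, 6220) = 6522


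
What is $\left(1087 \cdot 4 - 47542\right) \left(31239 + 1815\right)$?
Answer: $-1427734476$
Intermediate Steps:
$\left(1087 \cdot 4 - 47542\right) \left(31239 + 1815\right) = \left(4348 - 47542\right) 33054 = \left(-43194\right) 33054 = -1427734476$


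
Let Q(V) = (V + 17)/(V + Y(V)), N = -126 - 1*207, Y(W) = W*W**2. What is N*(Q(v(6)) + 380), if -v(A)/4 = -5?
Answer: -1014863121/8020 ≈ -1.2654e+5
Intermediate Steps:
Y(W) = W**3
v(A) = 20 (v(A) = -4*(-5) = 20)
N = -333 (N = -126 - 207 = -333)
Q(V) = (17 + V)/(V + V**3) (Q(V) = (V + 17)/(V + V**3) = (17 + V)/(V + V**3))
N*(Q(v(6)) + 380) = -333*((17 + 20)/(20 + 20**3) + 380) = -333*(37/(20 + 8000) + 380) = -333*(37/8020 + 380) = -333*3047637/8020 = -1014863121/8020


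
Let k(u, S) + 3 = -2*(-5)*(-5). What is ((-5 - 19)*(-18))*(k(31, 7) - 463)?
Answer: -222912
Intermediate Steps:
k(u, S) = -53 (k(u, S) = -3 - 2*(-5)*(-5) = -3 + 10*(-5) = -3 - 50 = -53)
((-5 - 19)*(-18))*(k(31, 7) - 463) = ((-5 - 19)*(-18))*(-53 - 463) = -24*(-18)*(-516) = 432*(-516) = -222912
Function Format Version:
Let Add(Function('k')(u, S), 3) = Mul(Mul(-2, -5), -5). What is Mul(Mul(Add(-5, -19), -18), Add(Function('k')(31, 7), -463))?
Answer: -222912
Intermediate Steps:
Function('k')(u, S) = -53 (Function('k')(u, S) = Add(-3, Mul(Mul(-2, -5), -5)) = Add(-3, Mul(10, -5)) = Add(-3, -50) = -53)
Mul(Mul(Add(-5, -19), -18), Add(Function('k')(31, 7), -463)) = Mul(Mul(Add(-5, -19), -18), Add(-53, -463)) = Mul(Mul(-24, -18), -516) = Mul(432, -516) = -222912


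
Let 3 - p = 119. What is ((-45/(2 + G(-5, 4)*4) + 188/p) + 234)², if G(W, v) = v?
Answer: 177768889/3364 ≈ 52845.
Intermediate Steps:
p = -116 (p = 3 - 1*119 = 3 - 119 = -116)
((-45/(2 + G(-5, 4)*4) + 188/p) + 234)² = ((-45/(2 + 4*4) + 188/(-116)) + 234)² = ((-45/(2 + 16) + 188*(-1/116)) + 234)² = ((-45/18 - 47/29) + 234)² = ((-45*1/18 - 47/29) + 234)² = ((-5/2 - 47/29) + 234)² = (-239/58 + 234)² = (13333/58)² = 177768889/3364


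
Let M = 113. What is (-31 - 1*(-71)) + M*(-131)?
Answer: -14763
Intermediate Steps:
(-31 - 1*(-71)) + M*(-131) = (-31 - 1*(-71)) + 113*(-131) = (-31 + 71) - 14803 = 40 - 14803 = -14763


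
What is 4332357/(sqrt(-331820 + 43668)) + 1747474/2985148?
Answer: 873737/1492574 - 4332357*I*sqrt(72038)/144076 ≈ 0.58539 - 8070.7*I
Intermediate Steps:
4332357/(sqrt(-331820 + 43668)) + 1747474/2985148 = 4332357/(sqrt(-288152)) + 1747474*(1/2985148) = 4332357/((2*I*sqrt(72038))) + 873737/1492574 = 4332357*(-I*sqrt(72038)/144076) + 873737/1492574 = -4332357*I*sqrt(72038)/144076 + 873737/1492574 = 873737/1492574 - 4332357*I*sqrt(72038)/144076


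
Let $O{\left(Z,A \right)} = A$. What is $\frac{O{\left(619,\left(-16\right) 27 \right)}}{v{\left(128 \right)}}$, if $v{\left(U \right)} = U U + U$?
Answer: $- \frac{9}{344} \approx -0.026163$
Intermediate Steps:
$v{\left(U \right)} = U + U^{2}$ ($v{\left(U \right)} = U^{2} + U = U + U^{2}$)
$\frac{O{\left(619,\left(-16\right) 27 \right)}}{v{\left(128 \right)}} = \frac{\left(-16\right) 27}{128 \left(1 + 128\right)} = - \frac{432}{128 \cdot 129} = - \frac{432}{16512} = \left(-432\right) \frac{1}{16512} = - \frac{9}{344}$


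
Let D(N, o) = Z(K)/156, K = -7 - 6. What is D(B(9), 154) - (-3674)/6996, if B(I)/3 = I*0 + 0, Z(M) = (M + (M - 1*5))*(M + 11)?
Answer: 1907/2067 ≈ 0.92259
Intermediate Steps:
K = -13
Z(M) = (-5 + 2*M)*(11 + M) (Z(M) = (M + (M - 5))*(11 + M) = (M + (-5 + M))*(11 + M) = (-5 + 2*M)*(11 + M))
B(I) = 0 (B(I) = 3*(I*0 + 0) = 3*(0 + 0) = 3*0 = 0)
D(N, o) = 31/78 (D(N, o) = (-55 + 2*(-13)² + 17*(-13))/156 = (-55 + 2*169 - 221)*(1/156) = (-55 + 338 - 221)*(1/156) = 62*(1/156) = 31/78)
D(B(9), 154) - (-3674)/6996 = 31/78 - (-3674)/6996 = 31/78 - 1*(-167/318) = 31/78 + 167/318 = 1907/2067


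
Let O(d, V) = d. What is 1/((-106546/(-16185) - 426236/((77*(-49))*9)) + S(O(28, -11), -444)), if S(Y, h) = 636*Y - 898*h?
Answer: 183198015/76309142745194 ≈ 2.4007e-6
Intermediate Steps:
S(Y, h) = -898*h + 636*Y
1/((-106546/(-16185) - 426236/((77*(-49))*9)) + S(O(28, -11), -444)) = 1/((-106546/(-16185) - 426236/((77*(-49))*9)) + (-898*(-444) + 636*28)) = 1/((-106546*(-1/16185) - 426236/((-3773*9))) + (398712 + 17808)) = 1/((106546/16185 - 426236/(-33957)) + 416520) = 1/((106546/16185 - 426236*(-1/33957)) + 416520) = 1/((106546/16185 + 426236/33957) + 416520) = 1/(3505537394/183198015 + 416520) = 1/(76309142745194/183198015) = 183198015/76309142745194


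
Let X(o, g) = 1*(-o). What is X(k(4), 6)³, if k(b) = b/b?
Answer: -1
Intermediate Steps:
k(b) = 1
X(o, g) = -o
X(k(4), 6)³ = (-1*1)³ = (-1)³ = -1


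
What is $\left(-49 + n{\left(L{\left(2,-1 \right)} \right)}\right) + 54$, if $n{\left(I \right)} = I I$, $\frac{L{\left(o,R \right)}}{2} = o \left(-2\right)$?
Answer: $69$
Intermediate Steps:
$L{\left(o,R \right)} = - 4 o$ ($L{\left(o,R \right)} = 2 o \left(-2\right) = 2 \left(- 2 o\right) = - 4 o$)
$n{\left(I \right)} = I^{2}$
$\left(-49 + n{\left(L{\left(2,-1 \right)} \right)}\right) + 54 = \left(-49 + \left(\left(-4\right) 2\right)^{2}\right) + 54 = \left(-49 + \left(-8\right)^{2}\right) + 54 = \left(-49 + 64\right) + 54 = 15 + 54 = 69$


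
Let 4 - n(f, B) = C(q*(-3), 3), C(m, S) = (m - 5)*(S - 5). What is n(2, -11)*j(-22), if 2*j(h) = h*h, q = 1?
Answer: -2904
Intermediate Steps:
C(m, S) = (-5 + S)*(-5 + m) (C(m, S) = (-5 + m)*(-5 + S) = (-5 + S)*(-5 + m))
n(f, B) = -12 (n(f, B) = 4 - (25 - 5*3 - 5*(-3) + 3*(1*(-3))) = 4 - (25 - 15 - 5*(-3) + 3*(-3)) = 4 - (25 - 15 + 15 - 9) = 4 - 1*16 = 4 - 16 = -12)
j(h) = h**2/2 (j(h) = (h*h)/2 = h**2/2)
n(2, -11)*j(-22) = -6*(-22)**2 = -6*484 = -12*242 = -2904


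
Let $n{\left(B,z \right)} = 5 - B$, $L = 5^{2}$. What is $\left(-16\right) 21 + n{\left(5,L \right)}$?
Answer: $-336$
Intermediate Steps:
$L = 25$
$\left(-16\right) 21 + n{\left(5,L \right)} = \left(-16\right) 21 + \left(5 - 5\right) = -336 + \left(5 - 5\right) = -336 + 0 = -336$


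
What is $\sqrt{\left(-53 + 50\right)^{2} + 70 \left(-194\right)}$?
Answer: $i \sqrt{13571} \approx 116.49 i$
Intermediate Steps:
$\sqrt{\left(-53 + 50\right)^{2} + 70 \left(-194\right)} = \sqrt{\left(-3\right)^{2} - 13580} = \sqrt{9 - 13580} = \sqrt{-13571} = i \sqrt{13571}$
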